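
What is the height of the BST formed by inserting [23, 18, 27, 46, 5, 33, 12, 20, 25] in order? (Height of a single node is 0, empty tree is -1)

Insertion order: [23, 18, 27, 46, 5, 33, 12, 20, 25]
Tree (level-order array): [23, 18, 27, 5, 20, 25, 46, None, 12, None, None, None, None, 33]
Compute height bottom-up (empty subtree = -1):
  height(12) = 1 + max(-1, -1) = 0
  height(5) = 1 + max(-1, 0) = 1
  height(20) = 1 + max(-1, -1) = 0
  height(18) = 1 + max(1, 0) = 2
  height(25) = 1 + max(-1, -1) = 0
  height(33) = 1 + max(-1, -1) = 0
  height(46) = 1 + max(0, -1) = 1
  height(27) = 1 + max(0, 1) = 2
  height(23) = 1 + max(2, 2) = 3
Height = 3


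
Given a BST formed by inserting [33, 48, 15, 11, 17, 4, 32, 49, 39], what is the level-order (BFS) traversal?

Tree insertion order: [33, 48, 15, 11, 17, 4, 32, 49, 39]
Tree (level-order array): [33, 15, 48, 11, 17, 39, 49, 4, None, None, 32]
BFS from the root, enqueuing left then right child of each popped node:
  queue [33] -> pop 33, enqueue [15, 48], visited so far: [33]
  queue [15, 48] -> pop 15, enqueue [11, 17], visited so far: [33, 15]
  queue [48, 11, 17] -> pop 48, enqueue [39, 49], visited so far: [33, 15, 48]
  queue [11, 17, 39, 49] -> pop 11, enqueue [4], visited so far: [33, 15, 48, 11]
  queue [17, 39, 49, 4] -> pop 17, enqueue [32], visited so far: [33, 15, 48, 11, 17]
  queue [39, 49, 4, 32] -> pop 39, enqueue [none], visited so far: [33, 15, 48, 11, 17, 39]
  queue [49, 4, 32] -> pop 49, enqueue [none], visited so far: [33, 15, 48, 11, 17, 39, 49]
  queue [4, 32] -> pop 4, enqueue [none], visited so far: [33, 15, 48, 11, 17, 39, 49, 4]
  queue [32] -> pop 32, enqueue [none], visited so far: [33, 15, 48, 11, 17, 39, 49, 4, 32]
Result: [33, 15, 48, 11, 17, 39, 49, 4, 32]


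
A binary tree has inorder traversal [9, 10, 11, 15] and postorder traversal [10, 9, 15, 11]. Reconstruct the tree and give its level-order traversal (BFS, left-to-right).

Inorder:   [9, 10, 11, 15]
Postorder: [10, 9, 15, 11]
Algorithm: postorder visits root last, so walk postorder right-to-left;
each value is the root of the current inorder slice — split it at that
value, recurse on the right subtree first, then the left.
Recursive splits:
  root=11; inorder splits into left=[9, 10], right=[15]
  root=15; inorder splits into left=[], right=[]
  root=9; inorder splits into left=[], right=[10]
  root=10; inorder splits into left=[], right=[]
Reconstructed level-order: [11, 9, 15, 10]


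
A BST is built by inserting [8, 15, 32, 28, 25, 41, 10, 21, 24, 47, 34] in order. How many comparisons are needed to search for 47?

Search path for 47: 8 -> 15 -> 32 -> 41 -> 47
Found: True
Comparisons: 5


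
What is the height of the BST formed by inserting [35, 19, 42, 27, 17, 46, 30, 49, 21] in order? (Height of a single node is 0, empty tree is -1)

Insertion order: [35, 19, 42, 27, 17, 46, 30, 49, 21]
Tree (level-order array): [35, 19, 42, 17, 27, None, 46, None, None, 21, 30, None, 49]
Compute height bottom-up (empty subtree = -1):
  height(17) = 1 + max(-1, -1) = 0
  height(21) = 1 + max(-1, -1) = 0
  height(30) = 1 + max(-1, -1) = 0
  height(27) = 1 + max(0, 0) = 1
  height(19) = 1 + max(0, 1) = 2
  height(49) = 1 + max(-1, -1) = 0
  height(46) = 1 + max(-1, 0) = 1
  height(42) = 1 + max(-1, 1) = 2
  height(35) = 1 + max(2, 2) = 3
Height = 3


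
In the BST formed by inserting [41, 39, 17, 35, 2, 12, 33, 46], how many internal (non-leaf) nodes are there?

Tree built from: [41, 39, 17, 35, 2, 12, 33, 46]
Tree (level-order array): [41, 39, 46, 17, None, None, None, 2, 35, None, 12, 33]
Rule: An internal node has at least one child.
Per-node child counts:
  node 41: 2 child(ren)
  node 39: 1 child(ren)
  node 17: 2 child(ren)
  node 2: 1 child(ren)
  node 12: 0 child(ren)
  node 35: 1 child(ren)
  node 33: 0 child(ren)
  node 46: 0 child(ren)
Matching nodes: [41, 39, 17, 2, 35]
Count of internal (non-leaf) nodes: 5


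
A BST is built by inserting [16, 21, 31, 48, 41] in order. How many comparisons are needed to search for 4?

Search path for 4: 16
Found: False
Comparisons: 1


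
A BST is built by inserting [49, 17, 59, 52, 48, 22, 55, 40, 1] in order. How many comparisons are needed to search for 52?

Search path for 52: 49 -> 59 -> 52
Found: True
Comparisons: 3


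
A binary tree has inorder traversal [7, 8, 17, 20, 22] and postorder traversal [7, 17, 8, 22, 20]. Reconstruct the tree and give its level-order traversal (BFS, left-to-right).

Inorder:   [7, 8, 17, 20, 22]
Postorder: [7, 17, 8, 22, 20]
Algorithm: postorder visits root last, so walk postorder right-to-left;
each value is the root of the current inorder slice — split it at that
value, recurse on the right subtree first, then the left.
Recursive splits:
  root=20; inorder splits into left=[7, 8, 17], right=[22]
  root=22; inorder splits into left=[], right=[]
  root=8; inorder splits into left=[7], right=[17]
  root=17; inorder splits into left=[], right=[]
  root=7; inorder splits into left=[], right=[]
Reconstructed level-order: [20, 8, 22, 7, 17]


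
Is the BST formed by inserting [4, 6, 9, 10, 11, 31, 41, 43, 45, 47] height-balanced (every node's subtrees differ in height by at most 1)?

Tree (level-order array): [4, None, 6, None, 9, None, 10, None, 11, None, 31, None, 41, None, 43, None, 45, None, 47]
Definition: a tree is height-balanced if, at every node, |h(left) - h(right)| <= 1 (empty subtree has height -1).
Bottom-up per-node check:
  node 47: h_left=-1, h_right=-1, diff=0 [OK], height=0
  node 45: h_left=-1, h_right=0, diff=1 [OK], height=1
  node 43: h_left=-1, h_right=1, diff=2 [FAIL (|-1-1|=2 > 1)], height=2
  node 41: h_left=-1, h_right=2, diff=3 [FAIL (|-1-2|=3 > 1)], height=3
  node 31: h_left=-1, h_right=3, diff=4 [FAIL (|-1-3|=4 > 1)], height=4
  node 11: h_left=-1, h_right=4, diff=5 [FAIL (|-1-4|=5 > 1)], height=5
  node 10: h_left=-1, h_right=5, diff=6 [FAIL (|-1-5|=6 > 1)], height=6
  node 9: h_left=-1, h_right=6, diff=7 [FAIL (|-1-6|=7 > 1)], height=7
  node 6: h_left=-1, h_right=7, diff=8 [FAIL (|-1-7|=8 > 1)], height=8
  node 4: h_left=-1, h_right=8, diff=9 [FAIL (|-1-8|=9 > 1)], height=9
Node 43 violates the condition: |-1 - 1| = 2 > 1.
Result: Not balanced


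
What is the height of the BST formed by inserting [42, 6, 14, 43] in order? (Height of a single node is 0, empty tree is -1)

Insertion order: [42, 6, 14, 43]
Tree (level-order array): [42, 6, 43, None, 14]
Compute height bottom-up (empty subtree = -1):
  height(14) = 1 + max(-1, -1) = 0
  height(6) = 1 + max(-1, 0) = 1
  height(43) = 1 + max(-1, -1) = 0
  height(42) = 1 + max(1, 0) = 2
Height = 2


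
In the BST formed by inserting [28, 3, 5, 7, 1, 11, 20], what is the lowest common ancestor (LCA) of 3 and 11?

Tree insertion order: [28, 3, 5, 7, 1, 11, 20]
Tree (level-order array): [28, 3, None, 1, 5, None, None, None, 7, None, 11, None, 20]
In a BST, the LCA of p=3, q=11 is the first node v on the
root-to-leaf path with p <= v <= q (go left if both < v, right if both > v).
Walk from root:
  at 28: both 3 and 11 < 28, go left
  at 3: 3 <= 3 <= 11, this is the LCA
LCA = 3


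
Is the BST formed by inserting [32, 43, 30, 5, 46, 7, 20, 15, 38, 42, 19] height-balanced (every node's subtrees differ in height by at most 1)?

Tree (level-order array): [32, 30, 43, 5, None, 38, 46, None, 7, None, 42, None, None, None, 20, None, None, 15, None, None, 19]
Definition: a tree is height-balanced if, at every node, |h(left) - h(right)| <= 1 (empty subtree has height -1).
Bottom-up per-node check:
  node 19: h_left=-1, h_right=-1, diff=0 [OK], height=0
  node 15: h_left=-1, h_right=0, diff=1 [OK], height=1
  node 20: h_left=1, h_right=-1, diff=2 [FAIL (|1--1|=2 > 1)], height=2
  node 7: h_left=-1, h_right=2, diff=3 [FAIL (|-1-2|=3 > 1)], height=3
  node 5: h_left=-1, h_right=3, diff=4 [FAIL (|-1-3|=4 > 1)], height=4
  node 30: h_left=4, h_right=-1, diff=5 [FAIL (|4--1|=5 > 1)], height=5
  node 42: h_left=-1, h_right=-1, diff=0 [OK], height=0
  node 38: h_left=-1, h_right=0, diff=1 [OK], height=1
  node 46: h_left=-1, h_right=-1, diff=0 [OK], height=0
  node 43: h_left=1, h_right=0, diff=1 [OK], height=2
  node 32: h_left=5, h_right=2, diff=3 [FAIL (|5-2|=3 > 1)], height=6
Node 20 violates the condition: |1 - -1| = 2 > 1.
Result: Not balanced


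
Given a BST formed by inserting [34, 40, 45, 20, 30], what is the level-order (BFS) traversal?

Tree insertion order: [34, 40, 45, 20, 30]
Tree (level-order array): [34, 20, 40, None, 30, None, 45]
BFS from the root, enqueuing left then right child of each popped node:
  queue [34] -> pop 34, enqueue [20, 40], visited so far: [34]
  queue [20, 40] -> pop 20, enqueue [30], visited so far: [34, 20]
  queue [40, 30] -> pop 40, enqueue [45], visited so far: [34, 20, 40]
  queue [30, 45] -> pop 30, enqueue [none], visited so far: [34, 20, 40, 30]
  queue [45] -> pop 45, enqueue [none], visited so far: [34, 20, 40, 30, 45]
Result: [34, 20, 40, 30, 45]


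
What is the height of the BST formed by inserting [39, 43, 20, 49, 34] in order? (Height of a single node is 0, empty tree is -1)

Insertion order: [39, 43, 20, 49, 34]
Tree (level-order array): [39, 20, 43, None, 34, None, 49]
Compute height bottom-up (empty subtree = -1):
  height(34) = 1 + max(-1, -1) = 0
  height(20) = 1 + max(-1, 0) = 1
  height(49) = 1 + max(-1, -1) = 0
  height(43) = 1 + max(-1, 0) = 1
  height(39) = 1 + max(1, 1) = 2
Height = 2


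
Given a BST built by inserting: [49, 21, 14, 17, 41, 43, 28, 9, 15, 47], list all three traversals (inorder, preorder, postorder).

Tree insertion order: [49, 21, 14, 17, 41, 43, 28, 9, 15, 47]
Tree (level-order array): [49, 21, None, 14, 41, 9, 17, 28, 43, None, None, 15, None, None, None, None, 47]
Inorder (L, root, R): [9, 14, 15, 17, 21, 28, 41, 43, 47, 49]
Preorder (root, L, R): [49, 21, 14, 9, 17, 15, 41, 28, 43, 47]
Postorder (L, R, root): [9, 15, 17, 14, 28, 47, 43, 41, 21, 49]


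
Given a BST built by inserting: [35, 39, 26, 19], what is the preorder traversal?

Tree insertion order: [35, 39, 26, 19]
Tree (level-order array): [35, 26, 39, 19]
Preorder traversal: [35, 26, 19, 39]


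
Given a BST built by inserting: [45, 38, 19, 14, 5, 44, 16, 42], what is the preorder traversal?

Tree insertion order: [45, 38, 19, 14, 5, 44, 16, 42]
Tree (level-order array): [45, 38, None, 19, 44, 14, None, 42, None, 5, 16]
Preorder traversal: [45, 38, 19, 14, 5, 16, 44, 42]


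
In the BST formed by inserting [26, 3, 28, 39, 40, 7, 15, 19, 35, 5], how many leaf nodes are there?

Tree built from: [26, 3, 28, 39, 40, 7, 15, 19, 35, 5]
Tree (level-order array): [26, 3, 28, None, 7, None, 39, 5, 15, 35, 40, None, None, None, 19]
Rule: A leaf has 0 children.
Per-node child counts:
  node 26: 2 child(ren)
  node 3: 1 child(ren)
  node 7: 2 child(ren)
  node 5: 0 child(ren)
  node 15: 1 child(ren)
  node 19: 0 child(ren)
  node 28: 1 child(ren)
  node 39: 2 child(ren)
  node 35: 0 child(ren)
  node 40: 0 child(ren)
Matching nodes: [5, 19, 35, 40]
Count of leaf nodes: 4


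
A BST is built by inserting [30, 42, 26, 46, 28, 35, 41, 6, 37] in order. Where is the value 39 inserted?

Starting tree (level order): [30, 26, 42, 6, 28, 35, 46, None, None, None, None, None, 41, None, None, 37]
Insertion path: 30 -> 42 -> 35 -> 41 -> 37
Result: insert 39 as right child of 37
Final tree (level order): [30, 26, 42, 6, 28, 35, 46, None, None, None, None, None, 41, None, None, 37, None, None, 39]


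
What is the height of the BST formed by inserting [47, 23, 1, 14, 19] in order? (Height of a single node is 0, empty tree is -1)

Insertion order: [47, 23, 1, 14, 19]
Tree (level-order array): [47, 23, None, 1, None, None, 14, None, 19]
Compute height bottom-up (empty subtree = -1):
  height(19) = 1 + max(-1, -1) = 0
  height(14) = 1 + max(-1, 0) = 1
  height(1) = 1 + max(-1, 1) = 2
  height(23) = 1 + max(2, -1) = 3
  height(47) = 1 + max(3, -1) = 4
Height = 4


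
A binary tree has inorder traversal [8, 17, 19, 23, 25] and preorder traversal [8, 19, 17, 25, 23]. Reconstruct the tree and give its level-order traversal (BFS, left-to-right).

Inorder:  [8, 17, 19, 23, 25]
Preorder: [8, 19, 17, 25, 23]
Algorithm: preorder visits root first, so consume preorder in order;
for each root, split the current inorder slice at that value into
left-subtree inorder and right-subtree inorder, then recurse.
Recursive splits:
  root=8; inorder splits into left=[], right=[17, 19, 23, 25]
  root=19; inorder splits into left=[17], right=[23, 25]
  root=17; inorder splits into left=[], right=[]
  root=25; inorder splits into left=[23], right=[]
  root=23; inorder splits into left=[], right=[]
Reconstructed level-order: [8, 19, 17, 25, 23]


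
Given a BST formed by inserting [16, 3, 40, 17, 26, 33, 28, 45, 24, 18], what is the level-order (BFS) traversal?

Tree insertion order: [16, 3, 40, 17, 26, 33, 28, 45, 24, 18]
Tree (level-order array): [16, 3, 40, None, None, 17, 45, None, 26, None, None, 24, 33, 18, None, 28]
BFS from the root, enqueuing left then right child of each popped node:
  queue [16] -> pop 16, enqueue [3, 40], visited so far: [16]
  queue [3, 40] -> pop 3, enqueue [none], visited so far: [16, 3]
  queue [40] -> pop 40, enqueue [17, 45], visited so far: [16, 3, 40]
  queue [17, 45] -> pop 17, enqueue [26], visited so far: [16, 3, 40, 17]
  queue [45, 26] -> pop 45, enqueue [none], visited so far: [16, 3, 40, 17, 45]
  queue [26] -> pop 26, enqueue [24, 33], visited so far: [16, 3, 40, 17, 45, 26]
  queue [24, 33] -> pop 24, enqueue [18], visited so far: [16, 3, 40, 17, 45, 26, 24]
  queue [33, 18] -> pop 33, enqueue [28], visited so far: [16, 3, 40, 17, 45, 26, 24, 33]
  queue [18, 28] -> pop 18, enqueue [none], visited so far: [16, 3, 40, 17, 45, 26, 24, 33, 18]
  queue [28] -> pop 28, enqueue [none], visited so far: [16, 3, 40, 17, 45, 26, 24, 33, 18, 28]
Result: [16, 3, 40, 17, 45, 26, 24, 33, 18, 28]


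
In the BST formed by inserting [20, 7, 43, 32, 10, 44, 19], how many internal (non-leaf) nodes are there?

Tree built from: [20, 7, 43, 32, 10, 44, 19]
Tree (level-order array): [20, 7, 43, None, 10, 32, 44, None, 19]
Rule: An internal node has at least one child.
Per-node child counts:
  node 20: 2 child(ren)
  node 7: 1 child(ren)
  node 10: 1 child(ren)
  node 19: 0 child(ren)
  node 43: 2 child(ren)
  node 32: 0 child(ren)
  node 44: 0 child(ren)
Matching nodes: [20, 7, 10, 43]
Count of internal (non-leaf) nodes: 4


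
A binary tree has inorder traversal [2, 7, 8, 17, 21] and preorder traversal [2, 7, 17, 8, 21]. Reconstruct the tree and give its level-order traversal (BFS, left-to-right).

Inorder:  [2, 7, 8, 17, 21]
Preorder: [2, 7, 17, 8, 21]
Algorithm: preorder visits root first, so consume preorder in order;
for each root, split the current inorder slice at that value into
left-subtree inorder and right-subtree inorder, then recurse.
Recursive splits:
  root=2; inorder splits into left=[], right=[7, 8, 17, 21]
  root=7; inorder splits into left=[], right=[8, 17, 21]
  root=17; inorder splits into left=[8], right=[21]
  root=8; inorder splits into left=[], right=[]
  root=21; inorder splits into left=[], right=[]
Reconstructed level-order: [2, 7, 17, 8, 21]


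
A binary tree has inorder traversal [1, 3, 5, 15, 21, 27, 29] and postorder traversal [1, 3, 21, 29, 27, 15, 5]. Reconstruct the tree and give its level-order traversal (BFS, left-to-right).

Inorder:   [1, 3, 5, 15, 21, 27, 29]
Postorder: [1, 3, 21, 29, 27, 15, 5]
Algorithm: postorder visits root last, so walk postorder right-to-left;
each value is the root of the current inorder slice — split it at that
value, recurse on the right subtree first, then the left.
Recursive splits:
  root=5; inorder splits into left=[1, 3], right=[15, 21, 27, 29]
  root=15; inorder splits into left=[], right=[21, 27, 29]
  root=27; inorder splits into left=[21], right=[29]
  root=29; inorder splits into left=[], right=[]
  root=21; inorder splits into left=[], right=[]
  root=3; inorder splits into left=[1], right=[]
  root=1; inorder splits into left=[], right=[]
Reconstructed level-order: [5, 3, 15, 1, 27, 21, 29]


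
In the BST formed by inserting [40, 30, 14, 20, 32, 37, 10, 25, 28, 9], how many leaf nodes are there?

Tree built from: [40, 30, 14, 20, 32, 37, 10, 25, 28, 9]
Tree (level-order array): [40, 30, None, 14, 32, 10, 20, None, 37, 9, None, None, 25, None, None, None, None, None, 28]
Rule: A leaf has 0 children.
Per-node child counts:
  node 40: 1 child(ren)
  node 30: 2 child(ren)
  node 14: 2 child(ren)
  node 10: 1 child(ren)
  node 9: 0 child(ren)
  node 20: 1 child(ren)
  node 25: 1 child(ren)
  node 28: 0 child(ren)
  node 32: 1 child(ren)
  node 37: 0 child(ren)
Matching nodes: [9, 28, 37]
Count of leaf nodes: 3


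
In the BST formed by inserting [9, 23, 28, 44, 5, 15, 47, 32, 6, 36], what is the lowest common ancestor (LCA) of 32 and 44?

Tree insertion order: [9, 23, 28, 44, 5, 15, 47, 32, 6, 36]
Tree (level-order array): [9, 5, 23, None, 6, 15, 28, None, None, None, None, None, 44, 32, 47, None, 36]
In a BST, the LCA of p=32, q=44 is the first node v on the
root-to-leaf path with p <= v <= q (go left if both < v, right if both > v).
Walk from root:
  at 9: both 32 and 44 > 9, go right
  at 23: both 32 and 44 > 23, go right
  at 28: both 32 and 44 > 28, go right
  at 44: 32 <= 44 <= 44, this is the LCA
LCA = 44


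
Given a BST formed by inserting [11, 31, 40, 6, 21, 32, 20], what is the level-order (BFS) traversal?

Tree insertion order: [11, 31, 40, 6, 21, 32, 20]
Tree (level-order array): [11, 6, 31, None, None, 21, 40, 20, None, 32]
BFS from the root, enqueuing left then right child of each popped node:
  queue [11] -> pop 11, enqueue [6, 31], visited so far: [11]
  queue [6, 31] -> pop 6, enqueue [none], visited so far: [11, 6]
  queue [31] -> pop 31, enqueue [21, 40], visited so far: [11, 6, 31]
  queue [21, 40] -> pop 21, enqueue [20], visited so far: [11, 6, 31, 21]
  queue [40, 20] -> pop 40, enqueue [32], visited so far: [11, 6, 31, 21, 40]
  queue [20, 32] -> pop 20, enqueue [none], visited so far: [11, 6, 31, 21, 40, 20]
  queue [32] -> pop 32, enqueue [none], visited so far: [11, 6, 31, 21, 40, 20, 32]
Result: [11, 6, 31, 21, 40, 20, 32]


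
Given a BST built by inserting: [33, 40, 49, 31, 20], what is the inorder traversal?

Tree insertion order: [33, 40, 49, 31, 20]
Tree (level-order array): [33, 31, 40, 20, None, None, 49]
Inorder traversal: [20, 31, 33, 40, 49]


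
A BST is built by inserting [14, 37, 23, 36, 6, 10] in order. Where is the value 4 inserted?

Starting tree (level order): [14, 6, 37, None, 10, 23, None, None, None, None, 36]
Insertion path: 14 -> 6
Result: insert 4 as left child of 6
Final tree (level order): [14, 6, 37, 4, 10, 23, None, None, None, None, None, None, 36]


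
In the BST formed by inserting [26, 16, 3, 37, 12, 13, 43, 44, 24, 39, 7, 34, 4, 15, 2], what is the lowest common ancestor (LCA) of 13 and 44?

Tree insertion order: [26, 16, 3, 37, 12, 13, 43, 44, 24, 39, 7, 34, 4, 15, 2]
Tree (level-order array): [26, 16, 37, 3, 24, 34, 43, 2, 12, None, None, None, None, 39, 44, None, None, 7, 13, None, None, None, None, 4, None, None, 15]
In a BST, the LCA of p=13, q=44 is the first node v on the
root-to-leaf path with p <= v <= q (go left if both < v, right if both > v).
Walk from root:
  at 26: 13 <= 26 <= 44, this is the LCA
LCA = 26


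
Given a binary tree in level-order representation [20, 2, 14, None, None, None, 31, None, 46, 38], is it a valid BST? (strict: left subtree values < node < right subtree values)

Level-order array: [20, 2, 14, None, None, None, 31, None, 46, 38]
Validate using subtree bounds (lo, hi): at each node, require lo < value < hi,
then recurse left with hi=value and right with lo=value.
Preorder trace (stopping at first violation):
  at node 20 with bounds (-inf, +inf): OK
  at node 2 with bounds (-inf, 20): OK
  at node 14 with bounds (20, +inf): VIOLATION
Node 14 violates its bound: not (20 < 14 < +inf).
Result: Not a valid BST


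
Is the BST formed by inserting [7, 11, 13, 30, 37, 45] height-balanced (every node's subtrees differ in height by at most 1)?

Tree (level-order array): [7, None, 11, None, 13, None, 30, None, 37, None, 45]
Definition: a tree is height-balanced if, at every node, |h(left) - h(right)| <= 1 (empty subtree has height -1).
Bottom-up per-node check:
  node 45: h_left=-1, h_right=-1, diff=0 [OK], height=0
  node 37: h_left=-1, h_right=0, diff=1 [OK], height=1
  node 30: h_left=-1, h_right=1, diff=2 [FAIL (|-1-1|=2 > 1)], height=2
  node 13: h_left=-1, h_right=2, diff=3 [FAIL (|-1-2|=3 > 1)], height=3
  node 11: h_left=-1, h_right=3, diff=4 [FAIL (|-1-3|=4 > 1)], height=4
  node 7: h_left=-1, h_right=4, diff=5 [FAIL (|-1-4|=5 > 1)], height=5
Node 30 violates the condition: |-1 - 1| = 2 > 1.
Result: Not balanced


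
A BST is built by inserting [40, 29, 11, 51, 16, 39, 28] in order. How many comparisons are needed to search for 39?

Search path for 39: 40 -> 29 -> 39
Found: True
Comparisons: 3


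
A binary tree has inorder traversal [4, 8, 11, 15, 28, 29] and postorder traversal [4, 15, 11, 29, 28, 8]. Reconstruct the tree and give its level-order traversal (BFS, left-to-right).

Inorder:   [4, 8, 11, 15, 28, 29]
Postorder: [4, 15, 11, 29, 28, 8]
Algorithm: postorder visits root last, so walk postorder right-to-left;
each value is the root of the current inorder slice — split it at that
value, recurse on the right subtree first, then the left.
Recursive splits:
  root=8; inorder splits into left=[4], right=[11, 15, 28, 29]
  root=28; inorder splits into left=[11, 15], right=[29]
  root=29; inorder splits into left=[], right=[]
  root=11; inorder splits into left=[], right=[15]
  root=15; inorder splits into left=[], right=[]
  root=4; inorder splits into left=[], right=[]
Reconstructed level-order: [8, 4, 28, 11, 29, 15]


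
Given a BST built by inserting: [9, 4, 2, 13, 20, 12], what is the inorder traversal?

Tree insertion order: [9, 4, 2, 13, 20, 12]
Tree (level-order array): [9, 4, 13, 2, None, 12, 20]
Inorder traversal: [2, 4, 9, 12, 13, 20]


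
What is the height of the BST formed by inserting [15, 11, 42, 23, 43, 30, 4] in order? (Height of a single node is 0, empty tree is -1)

Insertion order: [15, 11, 42, 23, 43, 30, 4]
Tree (level-order array): [15, 11, 42, 4, None, 23, 43, None, None, None, 30]
Compute height bottom-up (empty subtree = -1):
  height(4) = 1 + max(-1, -1) = 0
  height(11) = 1 + max(0, -1) = 1
  height(30) = 1 + max(-1, -1) = 0
  height(23) = 1 + max(-1, 0) = 1
  height(43) = 1 + max(-1, -1) = 0
  height(42) = 1 + max(1, 0) = 2
  height(15) = 1 + max(1, 2) = 3
Height = 3


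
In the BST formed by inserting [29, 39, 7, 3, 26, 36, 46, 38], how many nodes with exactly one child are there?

Tree built from: [29, 39, 7, 3, 26, 36, 46, 38]
Tree (level-order array): [29, 7, 39, 3, 26, 36, 46, None, None, None, None, None, 38]
Rule: These are nodes with exactly 1 non-null child.
Per-node child counts:
  node 29: 2 child(ren)
  node 7: 2 child(ren)
  node 3: 0 child(ren)
  node 26: 0 child(ren)
  node 39: 2 child(ren)
  node 36: 1 child(ren)
  node 38: 0 child(ren)
  node 46: 0 child(ren)
Matching nodes: [36]
Count of nodes with exactly one child: 1


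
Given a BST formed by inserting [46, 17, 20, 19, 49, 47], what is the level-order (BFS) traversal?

Tree insertion order: [46, 17, 20, 19, 49, 47]
Tree (level-order array): [46, 17, 49, None, 20, 47, None, 19]
BFS from the root, enqueuing left then right child of each popped node:
  queue [46] -> pop 46, enqueue [17, 49], visited so far: [46]
  queue [17, 49] -> pop 17, enqueue [20], visited so far: [46, 17]
  queue [49, 20] -> pop 49, enqueue [47], visited so far: [46, 17, 49]
  queue [20, 47] -> pop 20, enqueue [19], visited so far: [46, 17, 49, 20]
  queue [47, 19] -> pop 47, enqueue [none], visited so far: [46, 17, 49, 20, 47]
  queue [19] -> pop 19, enqueue [none], visited so far: [46, 17, 49, 20, 47, 19]
Result: [46, 17, 49, 20, 47, 19]


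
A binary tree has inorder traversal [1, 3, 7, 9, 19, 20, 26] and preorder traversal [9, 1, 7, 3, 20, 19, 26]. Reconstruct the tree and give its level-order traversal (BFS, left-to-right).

Inorder:  [1, 3, 7, 9, 19, 20, 26]
Preorder: [9, 1, 7, 3, 20, 19, 26]
Algorithm: preorder visits root first, so consume preorder in order;
for each root, split the current inorder slice at that value into
left-subtree inorder and right-subtree inorder, then recurse.
Recursive splits:
  root=9; inorder splits into left=[1, 3, 7], right=[19, 20, 26]
  root=1; inorder splits into left=[], right=[3, 7]
  root=7; inorder splits into left=[3], right=[]
  root=3; inorder splits into left=[], right=[]
  root=20; inorder splits into left=[19], right=[26]
  root=19; inorder splits into left=[], right=[]
  root=26; inorder splits into left=[], right=[]
Reconstructed level-order: [9, 1, 20, 7, 19, 26, 3]


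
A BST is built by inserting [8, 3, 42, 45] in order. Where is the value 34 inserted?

Starting tree (level order): [8, 3, 42, None, None, None, 45]
Insertion path: 8 -> 42
Result: insert 34 as left child of 42
Final tree (level order): [8, 3, 42, None, None, 34, 45]


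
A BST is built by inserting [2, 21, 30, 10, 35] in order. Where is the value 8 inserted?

Starting tree (level order): [2, None, 21, 10, 30, None, None, None, 35]
Insertion path: 2 -> 21 -> 10
Result: insert 8 as left child of 10
Final tree (level order): [2, None, 21, 10, 30, 8, None, None, 35]


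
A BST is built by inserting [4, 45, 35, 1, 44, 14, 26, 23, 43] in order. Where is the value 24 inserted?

Starting tree (level order): [4, 1, 45, None, None, 35, None, 14, 44, None, 26, 43, None, 23]
Insertion path: 4 -> 45 -> 35 -> 14 -> 26 -> 23
Result: insert 24 as right child of 23
Final tree (level order): [4, 1, 45, None, None, 35, None, 14, 44, None, 26, 43, None, 23, None, None, None, None, 24]


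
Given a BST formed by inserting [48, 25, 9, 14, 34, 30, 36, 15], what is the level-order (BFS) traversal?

Tree insertion order: [48, 25, 9, 14, 34, 30, 36, 15]
Tree (level-order array): [48, 25, None, 9, 34, None, 14, 30, 36, None, 15]
BFS from the root, enqueuing left then right child of each popped node:
  queue [48] -> pop 48, enqueue [25], visited so far: [48]
  queue [25] -> pop 25, enqueue [9, 34], visited so far: [48, 25]
  queue [9, 34] -> pop 9, enqueue [14], visited so far: [48, 25, 9]
  queue [34, 14] -> pop 34, enqueue [30, 36], visited so far: [48, 25, 9, 34]
  queue [14, 30, 36] -> pop 14, enqueue [15], visited so far: [48, 25, 9, 34, 14]
  queue [30, 36, 15] -> pop 30, enqueue [none], visited so far: [48, 25, 9, 34, 14, 30]
  queue [36, 15] -> pop 36, enqueue [none], visited so far: [48, 25, 9, 34, 14, 30, 36]
  queue [15] -> pop 15, enqueue [none], visited so far: [48, 25, 9, 34, 14, 30, 36, 15]
Result: [48, 25, 9, 34, 14, 30, 36, 15]


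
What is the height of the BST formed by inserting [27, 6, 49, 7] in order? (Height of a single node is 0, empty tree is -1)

Insertion order: [27, 6, 49, 7]
Tree (level-order array): [27, 6, 49, None, 7]
Compute height bottom-up (empty subtree = -1):
  height(7) = 1 + max(-1, -1) = 0
  height(6) = 1 + max(-1, 0) = 1
  height(49) = 1 + max(-1, -1) = 0
  height(27) = 1 + max(1, 0) = 2
Height = 2


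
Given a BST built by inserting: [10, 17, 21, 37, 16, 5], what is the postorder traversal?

Tree insertion order: [10, 17, 21, 37, 16, 5]
Tree (level-order array): [10, 5, 17, None, None, 16, 21, None, None, None, 37]
Postorder traversal: [5, 16, 37, 21, 17, 10]


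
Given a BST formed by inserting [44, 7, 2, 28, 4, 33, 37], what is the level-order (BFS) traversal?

Tree insertion order: [44, 7, 2, 28, 4, 33, 37]
Tree (level-order array): [44, 7, None, 2, 28, None, 4, None, 33, None, None, None, 37]
BFS from the root, enqueuing left then right child of each popped node:
  queue [44] -> pop 44, enqueue [7], visited so far: [44]
  queue [7] -> pop 7, enqueue [2, 28], visited so far: [44, 7]
  queue [2, 28] -> pop 2, enqueue [4], visited so far: [44, 7, 2]
  queue [28, 4] -> pop 28, enqueue [33], visited so far: [44, 7, 2, 28]
  queue [4, 33] -> pop 4, enqueue [none], visited so far: [44, 7, 2, 28, 4]
  queue [33] -> pop 33, enqueue [37], visited so far: [44, 7, 2, 28, 4, 33]
  queue [37] -> pop 37, enqueue [none], visited so far: [44, 7, 2, 28, 4, 33, 37]
Result: [44, 7, 2, 28, 4, 33, 37]


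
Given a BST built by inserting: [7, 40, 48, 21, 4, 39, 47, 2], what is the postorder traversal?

Tree insertion order: [7, 40, 48, 21, 4, 39, 47, 2]
Tree (level-order array): [7, 4, 40, 2, None, 21, 48, None, None, None, 39, 47]
Postorder traversal: [2, 4, 39, 21, 47, 48, 40, 7]


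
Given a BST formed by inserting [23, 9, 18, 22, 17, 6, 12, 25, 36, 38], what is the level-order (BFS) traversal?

Tree insertion order: [23, 9, 18, 22, 17, 6, 12, 25, 36, 38]
Tree (level-order array): [23, 9, 25, 6, 18, None, 36, None, None, 17, 22, None, 38, 12]
BFS from the root, enqueuing left then right child of each popped node:
  queue [23] -> pop 23, enqueue [9, 25], visited so far: [23]
  queue [9, 25] -> pop 9, enqueue [6, 18], visited so far: [23, 9]
  queue [25, 6, 18] -> pop 25, enqueue [36], visited so far: [23, 9, 25]
  queue [6, 18, 36] -> pop 6, enqueue [none], visited so far: [23, 9, 25, 6]
  queue [18, 36] -> pop 18, enqueue [17, 22], visited so far: [23, 9, 25, 6, 18]
  queue [36, 17, 22] -> pop 36, enqueue [38], visited so far: [23, 9, 25, 6, 18, 36]
  queue [17, 22, 38] -> pop 17, enqueue [12], visited so far: [23, 9, 25, 6, 18, 36, 17]
  queue [22, 38, 12] -> pop 22, enqueue [none], visited so far: [23, 9, 25, 6, 18, 36, 17, 22]
  queue [38, 12] -> pop 38, enqueue [none], visited so far: [23, 9, 25, 6, 18, 36, 17, 22, 38]
  queue [12] -> pop 12, enqueue [none], visited so far: [23, 9, 25, 6, 18, 36, 17, 22, 38, 12]
Result: [23, 9, 25, 6, 18, 36, 17, 22, 38, 12]


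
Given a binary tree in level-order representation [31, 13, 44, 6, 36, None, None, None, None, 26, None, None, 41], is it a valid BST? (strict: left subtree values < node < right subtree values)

Level-order array: [31, 13, 44, 6, 36, None, None, None, None, 26, None, None, 41]
Validate using subtree bounds (lo, hi): at each node, require lo < value < hi,
then recurse left with hi=value and right with lo=value.
Preorder trace (stopping at first violation):
  at node 31 with bounds (-inf, +inf): OK
  at node 13 with bounds (-inf, 31): OK
  at node 6 with bounds (-inf, 13): OK
  at node 36 with bounds (13, 31): VIOLATION
Node 36 violates its bound: not (13 < 36 < 31).
Result: Not a valid BST


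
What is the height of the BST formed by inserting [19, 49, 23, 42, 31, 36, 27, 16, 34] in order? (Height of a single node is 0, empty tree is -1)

Insertion order: [19, 49, 23, 42, 31, 36, 27, 16, 34]
Tree (level-order array): [19, 16, 49, None, None, 23, None, None, 42, 31, None, 27, 36, None, None, 34]
Compute height bottom-up (empty subtree = -1):
  height(16) = 1 + max(-1, -1) = 0
  height(27) = 1 + max(-1, -1) = 0
  height(34) = 1 + max(-1, -1) = 0
  height(36) = 1 + max(0, -1) = 1
  height(31) = 1 + max(0, 1) = 2
  height(42) = 1 + max(2, -1) = 3
  height(23) = 1 + max(-1, 3) = 4
  height(49) = 1 + max(4, -1) = 5
  height(19) = 1 + max(0, 5) = 6
Height = 6


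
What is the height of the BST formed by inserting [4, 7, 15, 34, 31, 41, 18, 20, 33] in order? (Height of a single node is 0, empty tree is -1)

Insertion order: [4, 7, 15, 34, 31, 41, 18, 20, 33]
Tree (level-order array): [4, None, 7, None, 15, None, 34, 31, 41, 18, 33, None, None, None, 20]
Compute height bottom-up (empty subtree = -1):
  height(20) = 1 + max(-1, -1) = 0
  height(18) = 1 + max(-1, 0) = 1
  height(33) = 1 + max(-1, -1) = 0
  height(31) = 1 + max(1, 0) = 2
  height(41) = 1 + max(-1, -1) = 0
  height(34) = 1 + max(2, 0) = 3
  height(15) = 1 + max(-1, 3) = 4
  height(7) = 1 + max(-1, 4) = 5
  height(4) = 1 + max(-1, 5) = 6
Height = 6


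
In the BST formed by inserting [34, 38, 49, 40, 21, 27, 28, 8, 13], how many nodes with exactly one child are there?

Tree built from: [34, 38, 49, 40, 21, 27, 28, 8, 13]
Tree (level-order array): [34, 21, 38, 8, 27, None, 49, None, 13, None, 28, 40]
Rule: These are nodes with exactly 1 non-null child.
Per-node child counts:
  node 34: 2 child(ren)
  node 21: 2 child(ren)
  node 8: 1 child(ren)
  node 13: 0 child(ren)
  node 27: 1 child(ren)
  node 28: 0 child(ren)
  node 38: 1 child(ren)
  node 49: 1 child(ren)
  node 40: 0 child(ren)
Matching nodes: [8, 27, 38, 49]
Count of nodes with exactly one child: 4


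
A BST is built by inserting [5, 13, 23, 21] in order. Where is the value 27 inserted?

Starting tree (level order): [5, None, 13, None, 23, 21]
Insertion path: 5 -> 13 -> 23
Result: insert 27 as right child of 23
Final tree (level order): [5, None, 13, None, 23, 21, 27]


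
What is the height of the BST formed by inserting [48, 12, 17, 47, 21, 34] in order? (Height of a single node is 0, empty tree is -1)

Insertion order: [48, 12, 17, 47, 21, 34]
Tree (level-order array): [48, 12, None, None, 17, None, 47, 21, None, None, 34]
Compute height bottom-up (empty subtree = -1):
  height(34) = 1 + max(-1, -1) = 0
  height(21) = 1 + max(-1, 0) = 1
  height(47) = 1 + max(1, -1) = 2
  height(17) = 1 + max(-1, 2) = 3
  height(12) = 1 + max(-1, 3) = 4
  height(48) = 1 + max(4, -1) = 5
Height = 5


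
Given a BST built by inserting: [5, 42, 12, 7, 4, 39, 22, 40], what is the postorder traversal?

Tree insertion order: [5, 42, 12, 7, 4, 39, 22, 40]
Tree (level-order array): [5, 4, 42, None, None, 12, None, 7, 39, None, None, 22, 40]
Postorder traversal: [4, 7, 22, 40, 39, 12, 42, 5]


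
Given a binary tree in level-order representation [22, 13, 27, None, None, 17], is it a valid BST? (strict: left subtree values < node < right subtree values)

Level-order array: [22, 13, 27, None, None, 17]
Validate using subtree bounds (lo, hi): at each node, require lo < value < hi,
then recurse left with hi=value and right with lo=value.
Preorder trace (stopping at first violation):
  at node 22 with bounds (-inf, +inf): OK
  at node 13 with bounds (-inf, 22): OK
  at node 27 with bounds (22, +inf): OK
  at node 17 with bounds (22, 27): VIOLATION
Node 17 violates its bound: not (22 < 17 < 27).
Result: Not a valid BST


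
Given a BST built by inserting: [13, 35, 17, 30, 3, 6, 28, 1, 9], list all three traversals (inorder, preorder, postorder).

Tree insertion order: [13, 35, 17, 30, 3, 6, 28, 1, 9]
Tree (level-order array): [13, 3, 35, 1, 6, 17, None, None, None, None, 9, None, 30, None, None, 28]
Inorder (L, root, R): [1, 3, 6, 9, 13, 17, 28, 30, 35]
Preorder (root, L, R): [13, 3, 1, 6, 9, 35, 17, 30, 28]
Postorder (L, R, root): [1, 9, 6, 3, 28, 30, 17, 35, 13]


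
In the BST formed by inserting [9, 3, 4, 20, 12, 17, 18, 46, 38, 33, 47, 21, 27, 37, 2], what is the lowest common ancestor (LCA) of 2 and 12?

Tree insertion order: [9, 3, 4, 20, 12, 17, 18, 46, 38, 33, 47, 21, 27, 37, 2]
Tree (level-order array): [9, 3, 20, 2, 4, 12, 46, None, None, None, None, None, 17, 38, 47, None, 18, 33, None, None, None, None, None, 21, 37, None, 27]
In a BST, the LCA of p=2, q=12 is the first node v on the
root-to-leaf path with p <= v <= q (go left if both < v, right if both > v).
Walk from root:
  at 9: 2 <= 9 <= 12, this is the LCA
LCA = 9


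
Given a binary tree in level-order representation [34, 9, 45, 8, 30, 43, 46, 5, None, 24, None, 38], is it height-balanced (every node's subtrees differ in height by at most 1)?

Tree (level-order array): [34, 9, 45, 8, 30, 43, 46, 5, None, 24, None, 38]
Definition: a tree is height-balanced if, at every node, |h(left) - h(right)| <= 1 (empty subtree has height -1).
Bottom-up per-node check:
  node 5: h_left=-1, h_right=-1, diff=0 [OK], height=0
  node 8: h_left=0, h_right=-1, diff=1 [OK], height=1
  node 24: h_left=-1, h_right=-1, diff=0 [OK], height=0
  node 30: h_left=0, h_right=-1, diff=1 [OK], height=1
  node 9: h_left=1, h_right=1, diff=0 [OK], height=2
  node 38: h_left=-1, h_right=-1, diff=0 [OK], height=0
  node 43: h_left=0, h_right=-1, diff=1 [OK], height=1
  node 46: h_left=-1, h_right=-1, diff=0 [OK], height=0
  node 45: h_left=1, h_right=0, diff=1 [OK], height=2
  node 34: h_left=2, h_right=2, diff=0 [OK], height=3
All nodes satisfy the balance condition.
Result: Balanced


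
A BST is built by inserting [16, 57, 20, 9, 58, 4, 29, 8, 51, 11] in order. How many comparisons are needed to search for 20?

Search path for 20: 16 -> 57 -> 20
Found: True
Comparisons: 3


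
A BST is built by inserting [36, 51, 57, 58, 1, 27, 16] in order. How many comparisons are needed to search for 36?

Search path for 36: 36
Found: True
Comparisons: 1


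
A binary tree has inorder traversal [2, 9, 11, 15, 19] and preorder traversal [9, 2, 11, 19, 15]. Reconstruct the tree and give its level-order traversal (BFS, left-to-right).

Inorder:  [2, 9, 11, 15, 19]
Preorder: [9, 2, 11, 19, 15]
Algorithm: preorder visits root first, so consume preorder in order;
for each root, split the current inorder slice at that value into
left-subtree inorder and right-subtree inorder, then recurse.
Recursive splits:
  root=9; inorder splits into left=[2], right=[11, 15, 19]
  root=2; inorder splits into left=[], right=[]
  root=11; inorder splits into left=[], right=[15, 19]
  root=19; inorder splits into left=[15], right=[]
  root=15; inorder splits into left=[], right=[]
Reconstructed level-order: [9, 2, 11, 19, 15]


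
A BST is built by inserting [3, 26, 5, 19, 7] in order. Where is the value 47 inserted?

Starting tree (level order): [3, None, 26, 5, None, None, 19, 7]
Insertion path: 3 -> 26
Result: insert 47 as right child of 26
Final tree (level order): [3, None, 26, 5, 47, None, 19, None, None, 7]


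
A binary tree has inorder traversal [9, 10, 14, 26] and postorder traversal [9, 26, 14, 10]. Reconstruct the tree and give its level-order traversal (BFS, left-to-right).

Inorder:   [9, 10, 14, 26]
Postorder: [9, 26, 14, 10]
Algorithm: postorder visits root last, so walk postorder right-to-left;
each value is the root of the current inorder slice — split it at that
value, recurse on the right subtree first, then the left.
Recursive splits:
  root=10; inorder splits into left=[9], right=[14, 26]
  root=14; inorder splits into left=[], right=[26]
  root=26; inorder splits into left=[], right=[]
  root=9; inorder splits into left=[], right=[]
Reconstructed level-order: [10, 9, 14, 26]


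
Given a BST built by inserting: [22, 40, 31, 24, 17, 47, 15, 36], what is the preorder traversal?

Tree insertion order: [22, 40, 31, 24, 17, 47, 15, 36]
Tree (level-order array): [22, 17, 40, 15, None, 31, 47, None, None, 24, 36]
Preorder traversal: [22, 17, 15, 40, 31, 24, 36, 47]


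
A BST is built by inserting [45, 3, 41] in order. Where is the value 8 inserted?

Starting tree (level order): [45, 3, None, None, 41]
Insertion path: 45 -> 3 -> 41
Result: insert 8 as left child of 41
Final tree (level order): [45, 3, None, None, 41, 8]


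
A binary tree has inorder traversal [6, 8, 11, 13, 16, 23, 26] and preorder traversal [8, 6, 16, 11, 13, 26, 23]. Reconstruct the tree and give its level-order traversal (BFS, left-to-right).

Inorder:  [6, 8, 11, 13, 16, 23, 26]
Preorder: [8, 6, 16, 11, 13, 26, 23]
Algorithm: preorder visits root first, so consume preorder in order;
for each root, split the current inorder slice at that value into
left-subtree inorder and right-subtree inorder, then recurse.
Recursive splits:
  root=8; inorder splits into left=[6], right=[11, 13, 16, 23, 26]
  root=6; inorder splits into left=[], right=[]
  root=16; inorder splits into left=[11, 13], right=[23, 26]
  root=11; inorder splits into left=[], right=[13]
  root=13; inorder splits into left=[], right=[]
  root=26; inorder splits into left=[23], right=[]
  root=23; inorder splits into left=[], right=[]
Reconstructed level-order: [8, 6, 16, 11, 26, 13, 23]


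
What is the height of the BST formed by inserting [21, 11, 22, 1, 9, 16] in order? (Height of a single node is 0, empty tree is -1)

Insertion order: [21, 11, 22, 1, 9, 16]
Tree (level-order array): [21, 11, 22, 1, 16, None, None, None, 9]
Compute height bottom-up (empty subtree = -1):
  height(9) = 1 + max(-1, -1) = 0
  height(1) = 1 + max(-1, 0) = 1
  height(16) = 1 + max(-1, -1) = 0
  height(11) = 1 + max(1, 0) = 2
  height(22) = 1 + max(-1, -1) = 0
  height(21) = 1 + max(2, 0) = 3
Height = 3
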